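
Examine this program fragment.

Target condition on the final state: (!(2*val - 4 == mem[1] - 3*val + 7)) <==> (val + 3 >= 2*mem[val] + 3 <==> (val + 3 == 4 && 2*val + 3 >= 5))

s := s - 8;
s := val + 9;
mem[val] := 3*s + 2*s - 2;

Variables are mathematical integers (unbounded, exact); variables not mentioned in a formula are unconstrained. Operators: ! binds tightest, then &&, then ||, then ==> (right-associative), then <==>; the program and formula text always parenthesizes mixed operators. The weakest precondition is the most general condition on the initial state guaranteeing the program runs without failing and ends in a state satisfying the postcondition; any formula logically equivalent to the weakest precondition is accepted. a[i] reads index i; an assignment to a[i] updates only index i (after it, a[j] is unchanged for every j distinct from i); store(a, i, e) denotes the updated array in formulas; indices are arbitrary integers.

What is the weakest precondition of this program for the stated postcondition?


Working backward. After the program, the postcondition (!(2*val - 4 == mem[1] - 3*val + 7)) <==> (val + 3 >= 2*mem[val] + 3 <==> (val + 3 == 4 && 2*val + 3 >= 5)) must hold; in canonical form it is (!(5*val == mem[1] + 11)) <==> (val >= 2*mem[val] <==> (val == 1 && 2*val >= 2)).
Before mem[val] := 3*s + 2*s - 2: (!(5*val == store(mem, val, 5*s - 2)[1] + 11)) <==> (val >= 2*store(mem, val, 5*s - 2)[val] <==> (val == 1 && 2*val >= 2))
Before s := val + 9: (!(5*val == store(mem, val, 5*val + 43)[1] + 11)) <==> (val >= 2*store(mem, val, 5*val + 43)[val] <==> (val == 1 && 2*val >= 2))
Before s := s - 8: (!(5*val == store(mem, val, 5*val + 43)[1] + 11)) <==> (val >= 2*store(mem, val, 5*val + 43)[val] <==> (val == 1 && 2*val >= 2))
Answer: WP = (!(5*val == store(mem, val, 5*val + 43)[1] + 11)) <==> (val >= 2*store(mem, val, 5*val + 43)[val] <==> (val == 1 && 2*val >= 2))


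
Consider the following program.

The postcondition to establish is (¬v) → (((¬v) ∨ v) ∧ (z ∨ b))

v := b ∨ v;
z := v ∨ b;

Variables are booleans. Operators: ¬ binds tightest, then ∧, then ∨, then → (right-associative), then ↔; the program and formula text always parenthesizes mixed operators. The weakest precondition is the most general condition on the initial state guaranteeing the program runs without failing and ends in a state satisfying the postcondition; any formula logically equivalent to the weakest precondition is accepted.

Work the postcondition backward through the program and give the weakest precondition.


Working backward. After the program, the postcondition (¬v) → (((¬v) ∨ v) ∧ (z ∨ b)) must hold; in canonical form it is (¬v) → (z ∨ b).
Before z := v ∨ b: (¬v) → (v ∨ b)
Before v := b ∨ v: (¬(b ∨ v)) → (b ∨ v)
Answer: WP = (¬(b ∨ v)) → (b ∨ v)


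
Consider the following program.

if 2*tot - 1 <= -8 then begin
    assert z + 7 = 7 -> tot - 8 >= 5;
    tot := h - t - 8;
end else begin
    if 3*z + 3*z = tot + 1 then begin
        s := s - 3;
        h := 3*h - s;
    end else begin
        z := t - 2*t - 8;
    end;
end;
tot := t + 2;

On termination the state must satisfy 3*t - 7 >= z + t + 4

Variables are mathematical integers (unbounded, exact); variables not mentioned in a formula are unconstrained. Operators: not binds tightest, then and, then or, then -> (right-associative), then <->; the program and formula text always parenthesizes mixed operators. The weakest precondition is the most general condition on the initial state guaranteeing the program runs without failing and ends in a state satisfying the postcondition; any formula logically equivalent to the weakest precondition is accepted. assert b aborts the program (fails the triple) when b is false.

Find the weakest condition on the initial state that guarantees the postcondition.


Working backward. After the program, the postcondition 3*t - 7 >= z + t + 4 must hold; in canonical form it is 2*t >= z + 11.
Before tot := t + 2: 2*t >= z + 11
Then branch requires (z = 0 -> tot >= 13) and 2*t >= z + 11; else branch requires (6*z = tot + 1 -> 2*t >= z + 11) and ((not (6*z = tot + 1)) -> 3*t >= 3).
Before the if: (2*tot <= -7 -> ((z = 0 -> tot >= 13) and 2*t >= z + 11)) and ((not (2*tot <= -7)) -> ((6*z = tot + 1 -> 2*t >= z + 11) and ((not (6*z = tot + 1)) -> 3*t >= 3)))
Answer: WP = (2*tot <= -7 -> ((z = 0 -> tot >= 13) and 2*t >= z + 11)) and ((not (2*tot <= -7)) -> ((6*z = tot + 1 -> 2*t >= z + 11) and ((not (6*z = tot + 1)) -> 3*t >= 3)))


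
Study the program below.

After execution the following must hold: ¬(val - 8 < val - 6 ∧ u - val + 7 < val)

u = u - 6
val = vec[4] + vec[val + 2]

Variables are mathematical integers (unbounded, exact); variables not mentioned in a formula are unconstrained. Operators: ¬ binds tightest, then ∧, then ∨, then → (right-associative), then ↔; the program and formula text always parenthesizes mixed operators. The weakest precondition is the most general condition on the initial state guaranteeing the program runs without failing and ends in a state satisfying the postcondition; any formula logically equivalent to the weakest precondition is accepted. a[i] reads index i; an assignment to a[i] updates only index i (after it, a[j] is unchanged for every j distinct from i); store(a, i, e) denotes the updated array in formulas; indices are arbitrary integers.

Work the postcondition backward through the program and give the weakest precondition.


Working backward. After the program, the postcondition ¬(val - 8 < val - 6 ∧ u - val + 7 < val) must hold; in canonical form it is ¬(u < 2*val - 7).
Before val := vec[4] + vec[val + 2]: ¬(u < 2*vec[val + 2] + 2*vec[4] - 7)
Before u := u - 6: ¬(u < 2*vec[val + 2] + 2*vec[4] - 1)
Answer: WP = ¬(u < 2*vec[val + 2] + 2*vec[4] - 1)


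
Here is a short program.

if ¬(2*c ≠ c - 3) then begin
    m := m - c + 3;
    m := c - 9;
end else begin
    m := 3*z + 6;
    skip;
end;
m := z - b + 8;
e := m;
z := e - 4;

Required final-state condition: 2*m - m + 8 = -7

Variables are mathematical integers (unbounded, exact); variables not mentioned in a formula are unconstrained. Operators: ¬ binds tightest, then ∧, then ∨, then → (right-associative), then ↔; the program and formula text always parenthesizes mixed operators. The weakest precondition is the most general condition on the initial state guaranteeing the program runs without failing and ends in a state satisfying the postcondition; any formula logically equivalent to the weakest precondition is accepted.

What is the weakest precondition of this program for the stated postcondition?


Working backward. After the program, the postcondition 2*m - m + 8 = -7 must hold; in canonical form it is m = -15.
Before z := e - 4: m = -15
Before e := m: m = -15
Before m := z - b + 8: z = b - 23
Then branch requires z = b - 23; else branch requires z = b - 23.
Before the if: ((¬(c ≠ -3)) → z = b - 23) ∧ (c ≠ -3 → z = b - 23)
Answer: WP = ((¬(c ≠ -3)) → z = b - 23) ∧ (c ≠ -3 → z = b - 23)


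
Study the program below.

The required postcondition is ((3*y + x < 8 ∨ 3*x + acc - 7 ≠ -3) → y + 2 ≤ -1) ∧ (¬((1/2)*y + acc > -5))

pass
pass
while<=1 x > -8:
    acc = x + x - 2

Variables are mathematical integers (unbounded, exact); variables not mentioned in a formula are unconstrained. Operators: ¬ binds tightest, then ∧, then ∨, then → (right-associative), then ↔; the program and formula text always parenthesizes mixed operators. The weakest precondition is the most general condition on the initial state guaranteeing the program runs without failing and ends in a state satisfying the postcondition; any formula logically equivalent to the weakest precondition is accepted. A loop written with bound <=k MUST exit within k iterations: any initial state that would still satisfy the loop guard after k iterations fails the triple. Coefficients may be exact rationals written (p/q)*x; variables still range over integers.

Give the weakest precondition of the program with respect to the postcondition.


Working backward. After the program, the postcondition ((3*y + x < 8 ∨ 3*x + acc - 7 ≠ -3) → y + 2 ≤ -1) ∧ (¬((1/2)*y + acc > -5)) must hold; in canonical form it is ((x + 3*y < 8 ∨ acc + 3*x ≠ 4) → y ≤ -3) ∧ (¬(acc + (1/2)*y > -5)).
Before the loop (bound <=1), unroll the exhaustion recursion (WP_0 = exit-now case; WP_j = one more guarded iteration, up to j = 1):
  WP_0: (¬(x > -8)) ∧ ((x + 3*y < 8 ∨ acc + 3*x ≠ 4) → y ≤ -3) ∧ (¬(acc + (1/2)*y > -5))
  WP_1: (x > -8 → ((¬(x > -8)) ∧ ((x + 3*y < 8 ∨ 5*x ≠ 6) → y ≤ -3) ∧ (¬(2*x + (1/2)*y > -3)))) ∧ ((¬(x > -8)) → (((x + 3*y < 8 ∨ acc + 3*x ≠ 4) → y ≤ -3) ∧ (¬(acc + (1/2)*y > -5))))
So before the loop: (x > -8 → ((¬(x > -8)) ∧ ((x + 3*y < 8 ∨ 5*x ≠ 6) → y ≤ -3) ∧ (¬(2*x + (1/2)*y > -3)))) ∧ ((¬(x > -8)) → (((x + 3*y < 8 ∨ acc + 3*x ≠ 4) → y ≤ -3) ∧ (¬(acc + (1/2)*y > -5))))
Before skip: (x > -8 → ((¬(x > -8)) ∧ ((x + 3*y < 8 ∨ 5*x ≠ 6) → y ≤ -3) ∧ (¬(2*x + (1/2)*y > -3)))) ∧ ((¬(x > -8)) → (((x + 3*y < 8 ∨ acc + 3*x ≠ 4) → y ≤ -3) ∧ (¬(acc + (1/2)*y > -5))))
Before skip: (x > -8 → ((¬(x > -8)) ∧ ((x + 3*y < 8 ∨ 5*x ≠ 6) → y ≤ -3) ∧ (¬(2*x + (1/2)*y > -3)))) ∧ ((¬(x > -8)) → (((x + 3*y < 8 ∨ acc + 3*x ≠ 4) → y ≤ -3) ∧ (¬(acc + (1/2)*y > -5))))
Answer: WP = (x > -8 → ((¬(x > -8)) ∧ ((x + 3*y < 8 ∨ 5*x ≠ 6) → y ≤ -3) ∧ (¬(2*x + (1/2)*y > -3)))) ∧ ((¬(x > -8)) → (((x + 3*y < 8 ∨ acc + 3*x ≠ 4) → y ≤ -3) ∧ (¬(acc + (1/2)*y > -5))))


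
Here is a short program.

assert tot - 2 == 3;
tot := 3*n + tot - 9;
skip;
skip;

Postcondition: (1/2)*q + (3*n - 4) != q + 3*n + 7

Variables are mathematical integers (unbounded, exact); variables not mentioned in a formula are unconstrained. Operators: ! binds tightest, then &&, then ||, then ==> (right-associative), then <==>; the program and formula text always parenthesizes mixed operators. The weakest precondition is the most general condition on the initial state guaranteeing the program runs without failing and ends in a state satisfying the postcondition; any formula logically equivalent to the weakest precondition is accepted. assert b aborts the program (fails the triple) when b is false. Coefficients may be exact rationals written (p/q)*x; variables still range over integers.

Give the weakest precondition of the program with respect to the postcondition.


Working backward. After the program, the postcondition (1/2)*q + (3*n - 4) != q + 3*n + 7 must hold; in canonical form it is (1/2)*q != -11.
Before skip: (1/2)*q != -11
Before skip: (1/2)*q != -11
Before tot := 3*n + tot - 9: (1/2)*q != -11
Before assert tot - 2 == 3: tot == 5 && (1/2)*q != -11
Answer: WP = tot == 5 && (1/2)*q != -11


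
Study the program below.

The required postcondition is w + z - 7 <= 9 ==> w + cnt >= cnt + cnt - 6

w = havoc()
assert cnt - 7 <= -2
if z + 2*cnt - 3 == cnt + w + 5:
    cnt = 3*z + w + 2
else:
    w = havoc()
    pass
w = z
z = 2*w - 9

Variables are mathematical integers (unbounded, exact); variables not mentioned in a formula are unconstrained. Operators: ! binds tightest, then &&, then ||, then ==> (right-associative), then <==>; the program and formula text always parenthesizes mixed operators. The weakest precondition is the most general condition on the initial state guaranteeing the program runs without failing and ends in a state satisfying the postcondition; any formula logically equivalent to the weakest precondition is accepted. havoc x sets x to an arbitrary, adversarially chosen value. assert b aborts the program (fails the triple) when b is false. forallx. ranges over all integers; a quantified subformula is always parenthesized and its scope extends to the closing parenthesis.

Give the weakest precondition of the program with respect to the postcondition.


Working backward. After the program, the postcondition w + z - 7 <= 9 ==> w + cnt >= cnt + cnt - 6 must hold; in canonical form it is w + z <= 16 ==> w >= cnt - 6.
Before z := 2*w - 9: 3*w <= 25 ==> w >= cnt - 6
Before w := z: 3*z <= 25 ==> z >= cnt - 6
Then branch requires 3*z <= 25 ==> w + 2*z <= 4; else branch requires 3*z <= 25 ==> z >= cnt - 6.
Before the if: (cnt + z == w + 8 ==> (3*z <= 25 ==> w + 2*z <= 4)) && ((!(cnt + z == w + 8)) ==> (3*z <= 25 ==> z >= cnt - 6))
Before assert cnt - 7 <= -2: cnt <= 5 && (cnt + z == w + 8 ==> (3*z <= 25 ==> w + 2*z <= 4)) && ((!(cnt + z == w + 8)) ==> (3*z <= 25 ==> z >= cnt - 6))
Before havoc w: forall w_1. (cnt <= 5 && (cnt + z == w_1 + 8 ==> (3*z <= 25 ==> w_1 + 2*z <= 4)) && ((!(cnt + z == w_1 + 8)) ==> (3*z <= 25 ==> z >= cnt - 6)))
Answer: WP = forall w_1. (cnt <= 5 && (cnt + z == w_1 + 8 ==> (3*z <= 25 ==> w_1 + 2*z <= 4)) && ((!(cnt + z == w_1 + 8)) ==> (3*z <= 25 ==> z >= cnt - 6)))


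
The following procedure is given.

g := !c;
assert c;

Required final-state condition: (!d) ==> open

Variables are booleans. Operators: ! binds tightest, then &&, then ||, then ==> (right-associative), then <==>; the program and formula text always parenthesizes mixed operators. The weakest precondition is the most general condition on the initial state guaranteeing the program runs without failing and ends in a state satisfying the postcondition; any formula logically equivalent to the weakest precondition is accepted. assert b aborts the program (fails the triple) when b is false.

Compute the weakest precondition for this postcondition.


Working backward. After the program, (!d) ==> open must hold.
Before assert c: c && ((!d) ==> open)
Before g := !c: c && ((!d) ==> open)
Answer: WP = c && ((!d) ==> open)


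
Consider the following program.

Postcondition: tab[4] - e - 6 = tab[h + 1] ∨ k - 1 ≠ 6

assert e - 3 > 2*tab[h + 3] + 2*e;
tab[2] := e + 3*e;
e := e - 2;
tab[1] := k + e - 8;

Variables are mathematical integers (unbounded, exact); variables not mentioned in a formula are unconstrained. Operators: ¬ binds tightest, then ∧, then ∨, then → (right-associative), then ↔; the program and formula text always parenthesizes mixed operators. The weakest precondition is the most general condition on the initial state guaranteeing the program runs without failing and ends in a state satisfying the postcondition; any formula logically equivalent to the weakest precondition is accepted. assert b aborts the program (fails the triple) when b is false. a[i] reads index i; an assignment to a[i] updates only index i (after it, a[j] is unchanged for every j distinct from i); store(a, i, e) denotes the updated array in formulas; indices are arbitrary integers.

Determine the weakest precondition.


Working backward. After the program, the postcondition tab[4] - e - 6 = tab[h + 1] ∨ k - 1 ≠ 6 must hold; in canonical form it is tab[4] = tab[h + 1] + e + 6 ∨ k ≠ 7.
Before tab[1] := k + e - 8: tab[4] = store(tab, 1, e + k - 8)[h + 1] + e + 6 ∨ k ≠ 7
Before e := e - 2: tab[4] = store(tab, 1, e + k - 10)[h + 1] + e + 4 ∨ k ≠ 7
Before tab[2] := e + 3*e: tab[4] = store(store(tab, 2, 4*e), 1, e + k - 10)[h + 1] + e + 4 ∨ k ≠ 7
Before assert e - 3 > 2*tab[h + 3] + 2*e: 2*tab[h + 3] + e < -3 ∧ (tab[4] = store(store(tab, 2, 4*e), 1, e + k - 10)[h + 1] + e + 4 ∨ k ≠ 7)
Answer: WP = 2*tab[h + 3] + e < -3 ∧ (tab[4] = store(store(tab, 2, 4*e), 1, e + k - 10)[h + 1] + e + 4 ∨ k ≠ 7)


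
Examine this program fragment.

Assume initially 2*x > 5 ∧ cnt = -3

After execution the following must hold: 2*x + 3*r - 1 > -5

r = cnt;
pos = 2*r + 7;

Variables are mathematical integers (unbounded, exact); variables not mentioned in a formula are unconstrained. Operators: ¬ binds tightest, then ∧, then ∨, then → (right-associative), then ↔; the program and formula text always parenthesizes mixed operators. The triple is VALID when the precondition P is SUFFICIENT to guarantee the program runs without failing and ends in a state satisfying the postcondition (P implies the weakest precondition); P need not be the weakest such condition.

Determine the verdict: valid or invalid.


Working backward. After the program, the postcondition 2*x + 3*r - 1 > -5 must hold; in canonical form it is 3*r + 2*x > -4.
Before pos := 2*r + 7: 3*r + 2*x > -4
Before r := cnt: 3*cnt + 2*x > -4
The weakest precondition is 3*cnt + 2*x > -4.
Check whether 2*x > 5 ∧ cnt = -3 implies it.
Every state satisfying the precondition satisfies the weakest precondition: the implication holds.
Answer: valid


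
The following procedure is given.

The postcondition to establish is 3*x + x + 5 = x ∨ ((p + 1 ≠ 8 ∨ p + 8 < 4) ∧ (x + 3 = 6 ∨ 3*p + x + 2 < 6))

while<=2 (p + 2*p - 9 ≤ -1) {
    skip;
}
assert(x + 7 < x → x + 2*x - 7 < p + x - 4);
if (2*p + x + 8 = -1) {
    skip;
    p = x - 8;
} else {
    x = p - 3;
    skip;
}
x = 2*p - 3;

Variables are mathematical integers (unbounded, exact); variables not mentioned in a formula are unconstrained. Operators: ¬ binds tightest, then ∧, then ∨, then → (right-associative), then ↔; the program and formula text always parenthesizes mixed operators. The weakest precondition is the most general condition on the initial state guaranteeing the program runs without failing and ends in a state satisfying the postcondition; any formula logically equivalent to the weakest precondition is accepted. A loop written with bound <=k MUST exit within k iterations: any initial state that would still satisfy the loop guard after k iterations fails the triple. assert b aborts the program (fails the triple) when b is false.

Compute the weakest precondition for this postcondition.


Working backward. After the program, the postcondition 3*x + x + 5 = x ∨ ((p + 1 ≠ 8 ∨ p + 8 < 4) ∧ (x + 3 = 6 ∨ 3*p + x + 2 < 6)) must hold; in canonical form it is 3*x = -5 ∨ ((p ≠ 7 ∨ p < -4) ∧ (x = 3 ∨ 3*p + x < 4)).
Before x := 2*p - 3: 6*p = 4 ∨ ((p ≠ 7 ∨ p < -4) ∧ (2*p = 6 ∨ 5*p < 7))
Then branch requires 6*x = 52 ∨ ((x ≠ 15 ∨ x < 4) ∧ (2*x = 22 ∨ 5*x < 47)); else branch requires 6*p = 4 ∨ ((p ≠ 7 ∨ p < -4) ∧ (2*p = 6 ∨ 5*p < 7)).
Before the if: (2*p + x = -9 → (6*x = 52 ∨ ((x ≠ 15 ∨ x < 4) ∧ (2*x = 22 ∨ 5*x < 47)))) ∧ ((¬(2*p + x = -9)) → (6*p = 4 ∨ ((p ≠ 7 ∨ p < -4) ∧ (2*p = 6 ∨ 5*p < 7))))
Before assert x + 7 < x → x + 2*x - 7 < p + x - 4: (2*p + x = -9 → (6*x = 52 ∨ ((x ≠ 15 ∨ x < 4) ∧ (2*x = 22 ∨ 5*x < 47)))) ∧ ((¬(2*p + x = -9)) → (6*p = 4 ∨ ((p ≠ 7 ∨ p < -4) ∧ (2*p = 6 ∨ 5*p < 7))))
Before the loop (bound <=2), unroll the exhaustion recursion (WP_0 = exit-now case; WP_j = one more guarded iteration, up to j = 2):
  WP_0: (¬(3*p ≤ 8)) ∧ (2*p + x = -9 → (6*x = 52 ∨ ((x ≠ 15 ∨ x < 4) ∧ (2*x = 22 ∨ 5*x < 47)))) ∧ ((¬(2*p + x = -9)) → (6*p = 4 ∨ ((p ≠ 7 ∨ p < -4) ∧ (2*p = 6 ∨ 5*p < 7))))
  WP_1: (3*p ≤ 8 → ((¬(3*p ≤ 8)) ∧ (2*p + x = -9 → (6*x = 52 ∨ ((x ≠ 15 ∨ x < 4) ∧ (2*x = 22 ∨ 5*x < 47)))) ∧ ((¬(2*p + x = -9)) → (6*p = 4 ∨ ((p ≠ 7 ∨ p < -4) ∧ (2*p = 6 ∨ 5*p < 7)))))) ∧ ((¬(3*p ≤ 8)) → ((2*p + x = -9 → (6*x = 52 ∨ ((x ≠ 15 ∨ x < 4) ∧ (2*x = 22 ∨ 5*x < 47)))) ∧ ((¬(2*p + x = -9)) → (6*p = 4 ∨ ((p ≠ 7 ∨ p < -4) ∧ (2*p = 6 ∨ 5*p < 7))))))
  WP_2: (3*p ≤ 8 → ((3*p ≤ 8 → ((¬(3*p ≤ 8)) ∧ (2*p + x = -9 → (6*x = 52 ∨ ((x ≠ 15 ∨ x < 4) ∧ (2*x = 22 ∨ 5*x < 47)))) ∧ ((¬(2*p + x = -9)) → (6*p = 4 ∨ ((p ≠ 7 ∨ p < -4) ∧ (2*p = 6 ∨ 5*p < 7)))))) ∧ ((¬(3*p ≤ 8)) → ((2*p + x = -9 → (6*x = 52 ∨ ((x ≠ 15 ∨ x < 4) ∧ (2*x = 22 ∨ 5*x < 47)))) ∧ ((¬(2*p + x = -9)) → (6*p = 4 ∨ ((p ≠ 7 ∨ p < -4) ∧ (2*p = 6 ∨ 5*p < 7)))))))) ∧ ((¬(3*p ≤ 8)) → ((2*p + x = -9 → (6*x = 52 ∨ ((x ≠ 15 ∨ x < 4) ∧ (2*x = 22 ∨ 5*x < 47)))) ∧ ((¬(2*p + x = -9)) → (6*p = 4 ∨ ((p ≠ 7 ∨ p < -4) ∧ (2*p = 6 ∨ 5*p < 7))))))
So before the loop: (3*p ≤ 8 → ((3*p ≤ 8 → ((¬(3*p ≤ 8)) ∧ (2*p + x = -9 → (6*x = 52 ∨ ((x ≠ 15 ∨ x < 4) ∧ (2*x = 22 ∨ 5*x < 47)))) ∧ ((¬(2*p + x = -9)) → (6*p = 4 ∨ ((p ≠ 7 ∨ p < -4) ∧ (2*p = 6 ∨ 5*p < 7)))))) ∧ ((¬(3*p ≤ 8)) → ((2*p + x = -9 → (6*x = 52 ∨ ((x ≠ 15 ∨ x < 4) ∧ (2*x = 22 ∨ 5*x < 47)))) ∧ ((¬(2*p + x = -9)) → (6*p = 4 ∨ ((p ≠ 7 ∨ p < -4) ∧ (2*p = 6 ∨ 5*p < 7)))))))) ∧ ((¬(3*p ≤ 8)) → ((2*p + x = -9 → (6*x = 52 ∨ ((x ≠ 15 ∨ x < 4) ∧ (2*x = 22 ∨ 5*x < 47)))) ∧ ((¬(2*p + x = -9)) → (6*p = 4 ∨ ((p ≠ 7 ∨ p < -4) ∧ (2*p = 6 ∨ 5*p < 7))))))
Answer: WP = (3*p ≤ 8 → ((3*p ≤ 8 → ((¬(3*p ≤ 8)) ∧ (2*p + x = -9 → (6*x = 52 ∨ ((x ≠ 15 ∨ x < 4) ∧ (2*x = 22 ∨ 5*x < 47)))) ∧ ((¬(2*p + x = -9)) → (6*p = 4 ∨ ((p ≠ 7 ∨ p < -4) ∧ (2*p = 6 ∨ 5*p < 7)))))) ∧ ((¬(3*p ≤ 8)) → ((2*p + x = -9 → (6*x = 52 ∨ ((x ≠ 15 ∨ x < 4) ∧ (2*x = 22 ∨ 5*x < 47)))) ∧ ((¬(2*p + x = -9)) → (6*p = 4 ∨ ((p ≠ 7 ∨ p < -4) ∧ (2*p = 6 ∨ 5*p < 7)))))))) ∧ ((¬(3*p ≤ 8)) → ((2*p + x = -9 → (6*x = 52 ∨ ((x ≠ 15 ∨ x < 4) ∧ (2*x = 22 ∨ 5*x < 47)))) ∧ ((¬(2*p + x = -9)) → (6*p = 4 ∨ ((p ≠ 7 ∨ p < -4) ∧ (2*p = 6 ∨ 5*p < 7))))))


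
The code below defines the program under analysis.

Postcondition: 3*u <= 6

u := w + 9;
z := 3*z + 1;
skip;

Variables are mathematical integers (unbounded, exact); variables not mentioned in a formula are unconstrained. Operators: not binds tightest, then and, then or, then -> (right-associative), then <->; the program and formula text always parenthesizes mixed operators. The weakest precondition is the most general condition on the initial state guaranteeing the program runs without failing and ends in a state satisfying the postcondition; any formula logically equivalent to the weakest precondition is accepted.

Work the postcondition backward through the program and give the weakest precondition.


Working backward. After the program, 3*u <= 6 must hold.
Before skip: 3*u <= 6
Before z := 3*z + 1: 3*u <= 6
Before u := w + 9: 3*w <= -21
Answer: WP = 3*w <= -21


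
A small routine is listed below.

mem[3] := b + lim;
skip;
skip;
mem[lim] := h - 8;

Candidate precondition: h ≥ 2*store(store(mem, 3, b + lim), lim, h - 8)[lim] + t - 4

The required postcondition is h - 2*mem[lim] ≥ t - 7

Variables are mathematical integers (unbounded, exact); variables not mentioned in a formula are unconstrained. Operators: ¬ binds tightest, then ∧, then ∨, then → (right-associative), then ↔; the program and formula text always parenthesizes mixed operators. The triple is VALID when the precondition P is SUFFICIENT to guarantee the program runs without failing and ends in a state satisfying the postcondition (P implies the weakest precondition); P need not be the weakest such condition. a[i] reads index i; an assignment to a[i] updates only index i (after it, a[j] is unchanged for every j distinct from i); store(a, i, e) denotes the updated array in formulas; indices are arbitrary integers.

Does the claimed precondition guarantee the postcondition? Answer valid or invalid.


Working backward. After the program, the postcondition h - 2*mem[lim] ≥ t - 7 must hold; in canonical form it is h ≥ 2*mem[lim] + t - 7.
Before mem[lim] := h - 8: h ≥ 2*store(mem, lim, h - 8)[lim] + t - 7
Before skip: h ≥ 2*store(mem, lim, h - 8)[lim] + t - 7
Before skip: h ≥ 2*store(mem, lim, h - 8)[lim] + t - 7
Before mem[3] := b + lim: h ≥ 2*store(store(mem, 3, b + lim), lim, h - 8)[lim] + t - 7
The weakest precondition is h ≥ 2*store(store(mem, 3, b + lim), lim, h - 8)[lim] + t - 7.
Check whether h ≥ 2*store(store(mem, 3, b + lim), lim, h - 8)[lim] + t - 4 implies it.
Every state satisfying the precondition satisfies the weakest precondition: the implication holds.
Answer: valid


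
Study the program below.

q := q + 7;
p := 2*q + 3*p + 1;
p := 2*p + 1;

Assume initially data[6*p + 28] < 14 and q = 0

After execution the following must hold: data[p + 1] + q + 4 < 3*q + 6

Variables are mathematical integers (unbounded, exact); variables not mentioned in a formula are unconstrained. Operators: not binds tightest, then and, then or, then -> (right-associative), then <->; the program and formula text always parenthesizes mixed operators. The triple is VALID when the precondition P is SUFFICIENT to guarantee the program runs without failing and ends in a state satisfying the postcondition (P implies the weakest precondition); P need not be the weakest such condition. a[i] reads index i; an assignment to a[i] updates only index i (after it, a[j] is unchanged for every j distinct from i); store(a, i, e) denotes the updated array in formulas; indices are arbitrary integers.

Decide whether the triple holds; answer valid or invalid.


Working backward. After the program, the postcondition data[p + 1] + q + 4 < 3*q + 6 must hold; in canonical form it is data[p + 1] < 2*q + 2.
Before p := 2*p + 1: data[2*p + 2] < 2*q + 2
Before p := 2*q + 3*p + 1: data[6*p + 4*q + 4] < 2*q + 2
Before q := q + 7: data[6*p + 4*q + 32] < 2*q + 16
The weakest precondition is data[6*p + 4*q + 32] < 2*q + 16.
Check whether data[6*p + 28] < 14 and q = 0 implies it.
Countermodel: at the initial state data = {[28] = 0, [32] = 16, elsewhere 16}, p = 0, q = 0, the precondition holds but the weakest precondition fails.
Answer: invalid


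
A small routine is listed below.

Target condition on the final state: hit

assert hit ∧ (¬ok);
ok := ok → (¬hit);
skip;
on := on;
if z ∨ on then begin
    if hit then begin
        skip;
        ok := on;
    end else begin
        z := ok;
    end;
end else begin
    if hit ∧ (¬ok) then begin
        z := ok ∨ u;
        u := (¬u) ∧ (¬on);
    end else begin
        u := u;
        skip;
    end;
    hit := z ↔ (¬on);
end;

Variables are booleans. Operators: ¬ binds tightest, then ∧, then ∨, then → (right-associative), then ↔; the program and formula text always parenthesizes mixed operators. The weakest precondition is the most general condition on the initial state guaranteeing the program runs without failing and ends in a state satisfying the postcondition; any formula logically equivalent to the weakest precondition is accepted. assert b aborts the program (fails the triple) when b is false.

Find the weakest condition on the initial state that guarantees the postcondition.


Working backward. After the program, hit must hold.
Then branch requires (¬hit) → hit; else branch requires ((hit ∧ (¬ok)) → ((ok ∨ u) ↔ (¬on))) ∧ ((¬(hit ∧ (¬ok))) → (z ↔ (¬on))).
Before the if: ((z ∨ on) → ((¬hit) → hit)) ∧ ((¬(z ∨ on)) → (((hit ∧ (¬ok)) → ((ok ∨ u) ↔ (¬on))) ∧ ((¬(hit ∧ (¬ok))) → (z ↔ (¬on)))))
Before on := on: ((z ∨ on) → ((¬hit) → hit)) ∧ ((¬(z ∨ on)) → (((hit ∧ (¬ok)) → ((ok ∨ u) ↔ (¬on))) ∧ ((¬(hit ∧ (¬ok))) → (z ↔ (¬on)))))
Before skip: ((z ∨ on) → ((¬hit) → hit)) ∧ ((¬(z ∨ on)) → (((hit ∧ (¬ok)) → ((ok ∨ u) ↔ (¬on))) ∧ ((¬(hit ∧ (¬ok))) → (z ↔ (¬on)))))
Before ok := ok → (¬hit): ((z ∨ on) → ((¬hit) → hit)) ∧ ((¬(z ∨ on)) → (((hit ∧ (¬(ok → (¬hit)))) → (((ok → (¬hit)) ∨ u) ↔ (¬on))) ∧ ((¬(hit ∧ (¬(ok → (¬hit))))) → (z ↔ (¬on)))))
Before assert hit ∧ (¬ok): hit ∧ (¬ok) ∧ ((z ∨ on) → ((¬hit) → hit)) ∧ ((¬(z ∨ on)) → (((hit ∧ (¬(ok → (¬hit)))) → (((ok → (¬hit)) ∨ u) ↔ (¬on))) ∧ ((¬(hit ∧ (¬(ok → (¬hit))))) → (z ↔ (¬on)))))
Answer: WP = hit ∧ (¬ok) ∧ ((z ∨ on) → ((¬hit) → hit)) ∧ ((¬(z ∨ on)) → (((hit ∧ (¬(ok → (¬hit)))) → (((ok → (¬hit)) ∨ u) ↔ (¬on))) ∧ ((¬(hit ∧ (¬(ok → (¬hit))))) → (z ↔ (¬on)))))


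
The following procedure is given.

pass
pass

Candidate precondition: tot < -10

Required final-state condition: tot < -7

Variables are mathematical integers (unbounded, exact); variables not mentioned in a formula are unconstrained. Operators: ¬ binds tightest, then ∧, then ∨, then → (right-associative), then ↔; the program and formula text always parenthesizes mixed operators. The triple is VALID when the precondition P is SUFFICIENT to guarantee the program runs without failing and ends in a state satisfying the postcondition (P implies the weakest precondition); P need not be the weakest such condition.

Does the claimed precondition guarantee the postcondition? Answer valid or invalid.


Working backward. After the program, tot < -7 must hold.
Before skip: tot < -7
Before skip: tot < -7
The weakest precondition is tot < -7.
Check whether tot < -10 implies it.
Every state satisfying the precondition satisfies the weakest precondition: the implication holds.
Answer: valid


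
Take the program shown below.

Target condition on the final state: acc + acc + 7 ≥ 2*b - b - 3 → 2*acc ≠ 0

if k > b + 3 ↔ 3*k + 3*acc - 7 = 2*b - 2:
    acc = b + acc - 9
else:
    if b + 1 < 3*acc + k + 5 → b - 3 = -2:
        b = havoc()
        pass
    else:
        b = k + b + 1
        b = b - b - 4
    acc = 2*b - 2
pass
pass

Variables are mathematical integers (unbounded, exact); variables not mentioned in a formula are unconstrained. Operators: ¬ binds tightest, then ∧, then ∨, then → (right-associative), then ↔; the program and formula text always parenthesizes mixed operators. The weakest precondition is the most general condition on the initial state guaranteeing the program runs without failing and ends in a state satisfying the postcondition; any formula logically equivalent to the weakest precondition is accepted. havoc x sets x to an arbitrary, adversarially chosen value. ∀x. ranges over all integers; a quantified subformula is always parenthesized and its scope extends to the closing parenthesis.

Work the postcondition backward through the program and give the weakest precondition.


Working backward. After the program, the postcondition acc + acc + 7 ≥ 2*b - b - 3 → 2*acc ≠ 0 must hold; in canonical form it is 2*acc ≥ b - 10 → 2*acc ≠ 0.
Before skip: 2*acc ≥ b - 10 → 2*acc ≠ 0
Before skip: 2*acc ≥ b - 10 → 2*acc ≠ 0
Then branch requires 2*acc + b ≥ 8 → 2*acc + 2*b ≠ 18; else branch requires (b < 3*acc + k + 4 → b = 1) → (∀b_1. (3*b_1 ≥ -6 → 4*b_1 ≠ 4)).
Before the if: ((k > b + 3 ↔ 3*acc + 3*k = 2*b + 5) → (2*acc + b ≥ 8 → 2*acc + 2*b ≠ 18)) ∧ ((¬(k > b + 3 ↔ 3*acc + 3*k = 2*b + 5)) → ((b < 3*acc + k + 4 → b = 1) → (∀b_1. (3*b_1 ≥ -6 → 4*b_1 ≠ 4))))
Answer: WP = ((k > b + 3 ↔ 3*acc + 3*k = 2*b + 5) → (2*acc + b ≥ 8 → 2*acc + 2*b ≠ 18)) ∧ ((¬(k > b + 3 ↔ 3*acc + 3*k = 2*b + 5)) → ((b < 3*acc + k + 4 → b = 1) → (∀b_1. (3*b_1 ≥ -6 → 4*b_1 ≠ 4))))


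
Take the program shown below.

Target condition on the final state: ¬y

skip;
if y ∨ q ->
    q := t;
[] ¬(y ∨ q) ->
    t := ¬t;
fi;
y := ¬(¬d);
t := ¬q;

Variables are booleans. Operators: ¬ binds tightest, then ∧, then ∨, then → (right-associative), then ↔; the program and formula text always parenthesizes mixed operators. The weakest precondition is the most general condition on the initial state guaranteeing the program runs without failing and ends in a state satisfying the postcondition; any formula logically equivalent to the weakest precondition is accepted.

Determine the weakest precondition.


Working backward. After the program, ¬y must hold.
Before t := ¬q: ¬y
Before y := ¬(¬d): ¬d
Then branch requires ¬d; else branch requires ¬d.
Before the if: ((y ∨ q) → (¬d)) ∧ ((¬(y ∨ q)) → (¬d))
Before skip: ((y ∨ q) → (¬d)) ∧ ((¬(y ∨ q)) → (¬d))
Answer: WP = ((y ∨ q) → (¬d)) ∧ ((¬(y ∨ q)) → (¬d))


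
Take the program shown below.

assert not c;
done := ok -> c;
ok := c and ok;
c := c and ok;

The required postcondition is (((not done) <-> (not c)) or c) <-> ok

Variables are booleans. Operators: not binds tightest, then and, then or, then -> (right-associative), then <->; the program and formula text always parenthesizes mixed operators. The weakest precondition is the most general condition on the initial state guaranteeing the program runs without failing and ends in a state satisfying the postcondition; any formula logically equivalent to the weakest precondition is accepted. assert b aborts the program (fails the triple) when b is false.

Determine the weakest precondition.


Working backward. After the program, (((not done) <-> (not c)) or c) <-> ok must hold.
Before c := c and ok: (((not done) <-> (not (c and ok))) or (c and ok)) <-> ok
Before ok := c and ok: (((not done) <-> (not (c and ok))) or (c and ok)) <-> (c and ok)
Before done := ok -> c: (((not (ok -> c)) <-> (not (c and ok))) or (c and ok)) <-> (c and ok)
Before assert not c: (not c) and ((((not (ok -> c)) <-> (not (c and ok))) or (c and ok)) <-> (c and ok))
Answer: WP = (not c) and ((((not (ok -> c)) <-> (not (c and ok))) or (c and ok)) <-> (c and ok))


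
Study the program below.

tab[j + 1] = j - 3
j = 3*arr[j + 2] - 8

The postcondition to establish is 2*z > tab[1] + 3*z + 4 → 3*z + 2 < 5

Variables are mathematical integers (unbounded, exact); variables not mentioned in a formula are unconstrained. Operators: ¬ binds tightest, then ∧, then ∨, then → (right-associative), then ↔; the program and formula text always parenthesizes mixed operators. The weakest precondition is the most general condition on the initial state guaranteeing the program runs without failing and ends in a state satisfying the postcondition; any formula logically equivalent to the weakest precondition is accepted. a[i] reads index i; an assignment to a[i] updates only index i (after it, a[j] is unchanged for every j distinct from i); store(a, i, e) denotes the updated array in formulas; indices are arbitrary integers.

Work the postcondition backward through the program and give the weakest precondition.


Working backward. After the program, the postcondition 2*z > tab[1] + 3*z + 4 → 3*z + 2 < 5 must hold; in canonical form it is tab[1] + z < -4 → 3*z < 3.
Before j := 3*arr[j + 2] - 8: tab[1] + z < -4 → 3*z < 3
Before tab[j + 1] := j - 3: store(tab, j + 1, j - 3)[1] + z < -4 → 3*z < 3
Answer: WP = store(tab, j + 1, j - 3)[1] + z < -4 → 3*z < 3


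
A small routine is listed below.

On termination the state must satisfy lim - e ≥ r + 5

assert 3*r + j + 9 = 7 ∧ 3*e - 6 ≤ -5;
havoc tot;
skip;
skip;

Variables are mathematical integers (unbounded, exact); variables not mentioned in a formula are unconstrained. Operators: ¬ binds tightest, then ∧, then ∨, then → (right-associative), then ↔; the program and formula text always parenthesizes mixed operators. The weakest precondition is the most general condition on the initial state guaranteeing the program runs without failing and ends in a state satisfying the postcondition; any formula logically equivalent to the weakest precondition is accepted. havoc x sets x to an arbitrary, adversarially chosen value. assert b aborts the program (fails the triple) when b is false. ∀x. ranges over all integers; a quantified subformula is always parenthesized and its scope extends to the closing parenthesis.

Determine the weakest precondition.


Working backward. After the program, the postcondition lim - e ≥ r + 5 must hold; in canonical form it is lim ≥ e + r + 5.
Before skip: lim ≥ e + r + 5
Before skip: lim ≥ e + r + 5
Before havoc tot: lim ≥ e + r + 5
Before assert 3*r + j + 9 = 7 ∧ 3*e - 6 ≤ -5: j + 3*r = -2 ∧ 3*e ≤ 1 ∧ lim ≥ e + r + 5
Answer: WP = j + 3*r = -2 ∧ 3*e ≤ 1 ∧ lim ≥ e + r + 5


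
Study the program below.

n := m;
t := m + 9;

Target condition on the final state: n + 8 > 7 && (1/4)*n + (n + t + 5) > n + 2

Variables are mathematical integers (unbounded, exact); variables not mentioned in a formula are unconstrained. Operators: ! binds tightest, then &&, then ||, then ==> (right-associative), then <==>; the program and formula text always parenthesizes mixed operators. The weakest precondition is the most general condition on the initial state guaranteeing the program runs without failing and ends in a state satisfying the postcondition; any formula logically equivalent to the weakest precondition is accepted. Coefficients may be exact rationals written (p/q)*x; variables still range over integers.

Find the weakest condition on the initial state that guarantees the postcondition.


Working backward. After the program, the postcondition n + 8 > 7 && (1/4)*n + (n + t + 5) > n + 2 must hold; in canonical form it is n > -1 && (1/4)*n + t > -3.
Before t := m + 9: n > -1 && m + (1/4)*n > -12
Before n := m: m > -1 && (5/4)*m > -12
Answer: WP = m > -1 && (5/4)*m > -12


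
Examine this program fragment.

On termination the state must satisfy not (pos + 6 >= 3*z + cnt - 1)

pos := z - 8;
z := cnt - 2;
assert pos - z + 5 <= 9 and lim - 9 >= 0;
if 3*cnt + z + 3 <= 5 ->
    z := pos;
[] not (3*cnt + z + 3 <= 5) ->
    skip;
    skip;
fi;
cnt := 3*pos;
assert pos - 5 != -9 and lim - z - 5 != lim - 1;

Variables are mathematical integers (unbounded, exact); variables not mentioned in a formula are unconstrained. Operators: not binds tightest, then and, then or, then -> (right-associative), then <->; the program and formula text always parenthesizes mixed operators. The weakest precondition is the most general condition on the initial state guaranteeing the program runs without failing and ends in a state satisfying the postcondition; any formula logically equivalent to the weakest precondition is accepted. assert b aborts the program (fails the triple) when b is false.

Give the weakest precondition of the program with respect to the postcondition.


Working backward. After the program, the postcondition not (pos + 6 >= 3*z + cnt - 1) must hold; in canonical form it is not (pos >= cnt + 3*z - 7).
Before assert pos - 5 != -9 and lim - z - 5 != lim - 1: pos != -4 and z != -4 and (not (pos >= cnt + 3*z - 7))
Before cnt := 3*pos: pos != -4 and z != -4 and (not (2*pos + 3*z <= 7))
Then branch requires pos != -4 and (not (5*pos <= 7)); else branch requires pos != -4 and z != -4 and (not (2*pos + 3*z <= 7)).
Before the if: (3*cnt + z <= 2 -> (pos != -4 and (not (5*pos <= 7)))) and ((not (3*cnt + z <= 2)) -> (pos != -4 and z != -4 and (not (2*pos + 3*z <= 7))))
Before assert pos - z + 5 <= 9 and lim - 9 >= 0: pos <= z + 4 and lim >= 9 and (3*cnt + z <= 2 -> (pos != -4 and (not (5*pos <= 7)))) and ((not (3*cnt + z <= 2)) -> (pos != -4 and z != -4 and (not (2*pos + 3*z <= 7))))
Before z := cnt - 2: pos <= cnt + 2 and lim >= 9 and (4*cnt <= 4 -> (pos != -4 and (not (5*pos <= 7)))) and ((not (4*cnt <= 4)) -> (pos != -4 and cnt != -2 and (not (3*cnt + 2*pos <= 13))))
Before pos := z - 8: z <= cnt + 10 and lim >= 9 and (4*cnt <= 4 -> (z != 4 and (not (5*z <= 47)))) and ((not (4*cnt <= 4)) -> (z != 4 and cnt != -2 and (not (3*cnt + 2*z <= 29))))
Answer: WP = z <= cnt + 10 and lim >= 9 and (4*cnt <= 4 -> (z != 4 and (not (5*z <= 47)))) and ((not (4*cnt <= 4)) -> (z != 4 and cnt != -2 and (not (3*cnt + 2*z <= 29))))


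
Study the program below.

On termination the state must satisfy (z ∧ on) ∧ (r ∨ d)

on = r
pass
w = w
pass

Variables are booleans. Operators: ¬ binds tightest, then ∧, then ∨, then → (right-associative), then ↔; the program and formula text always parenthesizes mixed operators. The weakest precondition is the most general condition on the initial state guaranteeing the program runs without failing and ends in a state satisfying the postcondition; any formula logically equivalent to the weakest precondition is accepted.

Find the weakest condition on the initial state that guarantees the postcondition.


Working backward. After the program, the postcondition (z ∧ on) ∧ (r ∨ d) must hold; in canonical form it is z ∧ on ∧ (r ∨ d).
Before skip: z ∧ on ∧ (r ∨ d)
Before w := w: z ∧ on ∧ (r ∨ d)
Before skip: z ∧ on ∧ (r ∨ d)
Before on := r: z ∧ r ∧ (r ∨ d)
Answer: WP = z ∧ r ∧ (r ∨ d)


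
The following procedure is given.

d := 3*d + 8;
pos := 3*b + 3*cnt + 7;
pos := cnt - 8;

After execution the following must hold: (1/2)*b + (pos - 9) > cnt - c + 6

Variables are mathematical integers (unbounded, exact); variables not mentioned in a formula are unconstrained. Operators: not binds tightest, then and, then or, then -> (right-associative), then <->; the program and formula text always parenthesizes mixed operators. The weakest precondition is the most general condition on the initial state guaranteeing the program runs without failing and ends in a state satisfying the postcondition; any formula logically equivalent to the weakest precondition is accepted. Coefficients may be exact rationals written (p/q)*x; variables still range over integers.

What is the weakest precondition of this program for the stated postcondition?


Working backward. After the program, the postcondition (1/2)*b + (pos - 9) > cnt - c + 6 must hold; in canonical form it is (1/2)*b + c + pos > cnt + 15.
Before pos := cnt - 8: (1/2)*b + c > 23
Before pos := 3*b + 3*cnt + 7: (1/2)*b + c > 23
Before d := 3*d + 8: (1/2)*b + c > 23
Answer: WP = (1/2)*b + c > 23
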